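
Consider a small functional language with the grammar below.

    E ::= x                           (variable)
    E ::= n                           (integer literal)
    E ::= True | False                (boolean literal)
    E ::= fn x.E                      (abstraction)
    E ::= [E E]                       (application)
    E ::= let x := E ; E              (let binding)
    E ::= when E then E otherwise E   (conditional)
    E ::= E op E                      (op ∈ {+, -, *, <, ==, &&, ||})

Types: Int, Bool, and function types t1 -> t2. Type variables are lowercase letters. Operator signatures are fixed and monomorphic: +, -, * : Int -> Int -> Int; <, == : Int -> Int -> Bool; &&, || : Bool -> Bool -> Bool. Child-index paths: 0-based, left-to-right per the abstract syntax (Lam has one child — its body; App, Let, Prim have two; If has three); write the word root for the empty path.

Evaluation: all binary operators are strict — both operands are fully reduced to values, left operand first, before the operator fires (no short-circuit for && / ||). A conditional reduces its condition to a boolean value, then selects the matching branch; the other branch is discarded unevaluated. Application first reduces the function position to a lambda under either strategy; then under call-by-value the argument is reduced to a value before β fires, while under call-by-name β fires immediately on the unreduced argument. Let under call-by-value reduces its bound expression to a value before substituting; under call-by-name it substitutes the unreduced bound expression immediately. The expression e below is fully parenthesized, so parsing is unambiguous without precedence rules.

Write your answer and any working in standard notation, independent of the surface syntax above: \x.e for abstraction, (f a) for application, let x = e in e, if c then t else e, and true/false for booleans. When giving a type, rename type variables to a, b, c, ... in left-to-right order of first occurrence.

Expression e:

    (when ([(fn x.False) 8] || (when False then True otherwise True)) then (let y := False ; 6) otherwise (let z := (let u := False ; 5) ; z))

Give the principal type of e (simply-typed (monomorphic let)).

Trace:
\x._ : a -> Bool
  unify a -> Bool ~ Int -> b
  unify a ~ Int
  unify Bool ~ b
_ _ : Bool
  unify Bool ~ Bool
  unify Bool ~ Bool
  unify Bool ~ Bool
  unify Bool ~ Bool
  unify Bool ~ Bool
let y : Bool
let u : Bool
let z : Int
z : Int
  unify Int ~ Int

Answer: Int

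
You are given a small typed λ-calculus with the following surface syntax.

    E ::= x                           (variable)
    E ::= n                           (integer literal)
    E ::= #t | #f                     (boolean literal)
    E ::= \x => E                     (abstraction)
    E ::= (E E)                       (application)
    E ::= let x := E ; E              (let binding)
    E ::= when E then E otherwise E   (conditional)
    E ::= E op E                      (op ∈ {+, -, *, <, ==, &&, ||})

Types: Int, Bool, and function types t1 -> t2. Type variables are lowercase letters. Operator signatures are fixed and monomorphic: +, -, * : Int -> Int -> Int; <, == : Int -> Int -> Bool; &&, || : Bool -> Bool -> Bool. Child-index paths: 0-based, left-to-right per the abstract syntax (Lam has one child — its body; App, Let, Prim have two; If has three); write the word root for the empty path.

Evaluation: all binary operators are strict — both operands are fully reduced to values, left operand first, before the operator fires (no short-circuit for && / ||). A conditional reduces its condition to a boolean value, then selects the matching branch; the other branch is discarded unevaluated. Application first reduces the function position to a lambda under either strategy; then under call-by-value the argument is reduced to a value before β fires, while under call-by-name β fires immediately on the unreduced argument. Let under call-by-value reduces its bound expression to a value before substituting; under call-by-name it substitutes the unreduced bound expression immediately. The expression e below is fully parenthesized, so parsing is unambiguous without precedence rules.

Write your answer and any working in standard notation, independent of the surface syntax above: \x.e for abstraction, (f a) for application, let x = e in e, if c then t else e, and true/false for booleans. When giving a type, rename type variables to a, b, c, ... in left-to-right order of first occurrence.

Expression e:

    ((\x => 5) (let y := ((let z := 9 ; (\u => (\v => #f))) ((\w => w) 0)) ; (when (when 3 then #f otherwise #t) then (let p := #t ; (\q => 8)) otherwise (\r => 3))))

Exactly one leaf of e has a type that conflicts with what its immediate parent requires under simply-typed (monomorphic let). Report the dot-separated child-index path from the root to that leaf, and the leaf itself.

Derivation:
\x._ : a -> Int
let z : Int
\v._ : c -> Bool
\u._ : b -> c -> Bool
w : d
\w._ : d -> d
  unify d -> d ~ Int -> e
  unify d ~ Int
  unify Int ~ e
_ _ : Int
  unify b -> c -> Bool ~ Int -> f
  unify b ~ Int
  unify c -> Bool ~ f
_ _ : c -> Bool
let y : c -> Bool
  unify Int ~ Bool
  FAIL: mismatch Int ~ Bool

Answer: 1.1.0.0 : 3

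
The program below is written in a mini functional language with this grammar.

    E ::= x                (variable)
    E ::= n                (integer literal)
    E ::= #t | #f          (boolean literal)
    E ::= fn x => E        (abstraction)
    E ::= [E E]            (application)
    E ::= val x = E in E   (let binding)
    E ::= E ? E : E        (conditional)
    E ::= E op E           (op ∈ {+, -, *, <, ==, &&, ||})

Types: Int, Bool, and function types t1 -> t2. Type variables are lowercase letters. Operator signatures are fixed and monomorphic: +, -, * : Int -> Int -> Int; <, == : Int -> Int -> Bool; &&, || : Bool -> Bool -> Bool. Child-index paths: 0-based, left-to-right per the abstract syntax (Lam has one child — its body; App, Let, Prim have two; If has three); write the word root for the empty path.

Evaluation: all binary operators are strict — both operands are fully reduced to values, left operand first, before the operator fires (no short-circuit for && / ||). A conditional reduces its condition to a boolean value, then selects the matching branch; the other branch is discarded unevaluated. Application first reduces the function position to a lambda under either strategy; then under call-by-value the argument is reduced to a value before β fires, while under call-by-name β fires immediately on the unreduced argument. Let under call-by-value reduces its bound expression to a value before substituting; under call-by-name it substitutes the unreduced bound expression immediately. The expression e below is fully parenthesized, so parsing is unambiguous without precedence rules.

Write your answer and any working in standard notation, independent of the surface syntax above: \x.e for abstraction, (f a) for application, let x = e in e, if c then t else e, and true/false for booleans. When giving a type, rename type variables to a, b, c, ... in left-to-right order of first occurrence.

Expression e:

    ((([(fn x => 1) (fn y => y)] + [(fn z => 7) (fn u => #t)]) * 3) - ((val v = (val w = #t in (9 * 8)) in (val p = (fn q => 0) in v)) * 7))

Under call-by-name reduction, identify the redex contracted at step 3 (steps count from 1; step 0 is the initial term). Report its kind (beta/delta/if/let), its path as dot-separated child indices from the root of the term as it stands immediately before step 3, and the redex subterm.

Trace:
step 0: (((((\x.1) (\y.y)) + ((\z.7) (\u.true))) * 3) - ((let v = (let w = true in (9 * 8)) in (let p = (\q.0) in v)) * 7))
step 1: [beta@0.0.0] (((1 + ((\z.7) (\u.true))) * 3) - ((let v = (let w = true in (9 * 8)) in (let p = (\q.0) in v)) * 7))
step 2: [beta@0.0.1] (((1 + 7) * 3) - ((let v = (let w = true in (9 * 8)) in (let p = (\q.0) in v)) * 7))
step 3: [delta@0.0] ((8 * 3) - ((let v = (let w = true in (9 * 8)) in (let p = (\q.0) in v)) * 7))

Answer: delta at 0.0 : (1 + 7)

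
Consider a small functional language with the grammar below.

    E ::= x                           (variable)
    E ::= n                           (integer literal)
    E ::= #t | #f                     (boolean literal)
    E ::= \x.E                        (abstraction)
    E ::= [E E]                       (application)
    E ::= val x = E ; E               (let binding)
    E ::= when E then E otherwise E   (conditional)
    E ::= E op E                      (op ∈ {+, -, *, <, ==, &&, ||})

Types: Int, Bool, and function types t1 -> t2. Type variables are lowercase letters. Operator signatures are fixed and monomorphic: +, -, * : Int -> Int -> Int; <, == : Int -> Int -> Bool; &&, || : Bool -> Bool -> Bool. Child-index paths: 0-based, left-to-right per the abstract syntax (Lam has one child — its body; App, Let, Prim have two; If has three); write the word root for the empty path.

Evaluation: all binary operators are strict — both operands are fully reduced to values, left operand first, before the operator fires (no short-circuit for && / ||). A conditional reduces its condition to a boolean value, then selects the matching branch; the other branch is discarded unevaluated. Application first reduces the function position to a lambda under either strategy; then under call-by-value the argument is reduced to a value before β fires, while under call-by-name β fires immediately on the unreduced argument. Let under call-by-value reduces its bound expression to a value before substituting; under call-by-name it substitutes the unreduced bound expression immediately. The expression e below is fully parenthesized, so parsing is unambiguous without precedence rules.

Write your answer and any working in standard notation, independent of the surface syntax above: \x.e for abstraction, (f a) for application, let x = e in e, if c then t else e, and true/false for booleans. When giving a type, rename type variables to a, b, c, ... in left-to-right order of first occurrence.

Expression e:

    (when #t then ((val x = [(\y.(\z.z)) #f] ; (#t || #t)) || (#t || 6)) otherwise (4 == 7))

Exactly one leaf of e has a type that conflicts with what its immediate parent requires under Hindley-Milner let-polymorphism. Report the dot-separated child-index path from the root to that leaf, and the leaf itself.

Working:
  unify Bool ~ Bool
z : b
\z._ : b -> b
\y._ : a -> b -> b
  unify a -> b -> b ~ Bool -> c
  unify a ~ Bool
  unify b -> b ~ c
_ _ : b -> b
let x : forall. b -> b
  unify Bool ~ Bool
  unify Bool ~ Bool
  unify Bool ~ Bool
  unify Bool ~ Bool
  unify Int ~ Bool
  FAIL: mismatch Int ~ Bool

Answer: 1.1.1 : 6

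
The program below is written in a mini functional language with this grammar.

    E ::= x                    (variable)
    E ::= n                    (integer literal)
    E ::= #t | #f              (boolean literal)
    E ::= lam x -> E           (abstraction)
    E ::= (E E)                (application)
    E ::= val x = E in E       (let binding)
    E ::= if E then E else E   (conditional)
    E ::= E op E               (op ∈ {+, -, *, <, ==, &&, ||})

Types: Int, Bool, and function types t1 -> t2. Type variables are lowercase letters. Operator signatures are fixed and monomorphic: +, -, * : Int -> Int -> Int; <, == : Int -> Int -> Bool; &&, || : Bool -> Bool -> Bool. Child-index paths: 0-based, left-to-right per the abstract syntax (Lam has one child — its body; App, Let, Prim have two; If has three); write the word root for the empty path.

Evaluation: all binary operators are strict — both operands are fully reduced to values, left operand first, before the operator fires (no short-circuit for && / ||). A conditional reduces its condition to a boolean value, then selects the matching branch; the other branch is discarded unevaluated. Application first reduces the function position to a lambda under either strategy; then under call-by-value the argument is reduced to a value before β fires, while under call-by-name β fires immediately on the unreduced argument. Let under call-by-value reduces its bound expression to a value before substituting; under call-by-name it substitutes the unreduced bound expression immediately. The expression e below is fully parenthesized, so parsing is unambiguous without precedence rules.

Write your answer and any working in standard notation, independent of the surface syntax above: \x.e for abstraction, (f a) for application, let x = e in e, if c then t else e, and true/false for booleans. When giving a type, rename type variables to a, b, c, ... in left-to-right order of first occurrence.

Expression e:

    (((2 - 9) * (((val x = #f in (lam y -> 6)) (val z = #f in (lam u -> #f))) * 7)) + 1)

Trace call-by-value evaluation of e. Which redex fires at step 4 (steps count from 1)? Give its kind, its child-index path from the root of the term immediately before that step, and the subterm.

Derivation:
step 0: (((2 - 9) * (((let x = false in (\y.6)) (let z = false in (\u.false))) * 7)) + 1)
step 1: [delta@0.0] ((-7 * (((let x = false in (\y.6)) (let z = false in (\u.false))) * 7)) + 1)
step 2: [let@0.1.0.0] ((-7 * (((\y.6) (let z = false in (\u.false))) * 7)) + 1)
step 3: [let@0.1.0.1] ((-7 * (((\y.6) (\u.false)) * 7)) + 1)
step 4: [beta@0.1.0] ((-7 * (6 * 7)) + 1)

Answer: beta at 0.1.0 : ((\y.6) (\u.false))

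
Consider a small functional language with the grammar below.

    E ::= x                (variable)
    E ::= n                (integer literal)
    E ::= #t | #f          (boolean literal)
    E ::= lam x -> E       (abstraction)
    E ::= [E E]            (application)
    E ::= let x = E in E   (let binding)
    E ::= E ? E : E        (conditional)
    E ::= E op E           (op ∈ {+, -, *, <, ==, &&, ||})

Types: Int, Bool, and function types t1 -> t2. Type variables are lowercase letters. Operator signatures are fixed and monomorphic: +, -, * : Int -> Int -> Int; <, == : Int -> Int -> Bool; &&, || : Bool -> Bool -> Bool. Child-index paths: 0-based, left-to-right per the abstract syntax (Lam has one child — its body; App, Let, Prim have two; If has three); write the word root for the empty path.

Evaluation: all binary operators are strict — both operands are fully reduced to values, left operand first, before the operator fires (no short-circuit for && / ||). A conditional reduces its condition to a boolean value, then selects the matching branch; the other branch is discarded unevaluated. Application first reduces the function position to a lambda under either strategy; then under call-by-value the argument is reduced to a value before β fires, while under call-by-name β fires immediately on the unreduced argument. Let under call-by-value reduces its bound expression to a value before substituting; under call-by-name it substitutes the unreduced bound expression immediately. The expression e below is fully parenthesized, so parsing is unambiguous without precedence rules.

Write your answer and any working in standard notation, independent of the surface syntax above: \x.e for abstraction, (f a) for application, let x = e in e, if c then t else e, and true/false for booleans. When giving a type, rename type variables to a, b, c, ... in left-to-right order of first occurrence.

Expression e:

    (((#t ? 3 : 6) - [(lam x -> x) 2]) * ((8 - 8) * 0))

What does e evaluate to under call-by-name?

Answer: 0

Derivation:
step 0: (((if true then 3 else 6) - ((\x.x) 2)) * ((8 - 8) * 0))
step 1: [if@0.0] ((3 - ((\x.x) 2)) * ((8 - 8) * 0))
step 2: [beta@0.1] ((3 - 2) * ((8 - 8) * 0))
step 3: [delta@0] (1 * ((8 - 8) * 0))
step 4: [delta@1.0] (1 * (0 * 0))
step 5: [delta@1] (1 * 0)
step 6: [delta@root] 0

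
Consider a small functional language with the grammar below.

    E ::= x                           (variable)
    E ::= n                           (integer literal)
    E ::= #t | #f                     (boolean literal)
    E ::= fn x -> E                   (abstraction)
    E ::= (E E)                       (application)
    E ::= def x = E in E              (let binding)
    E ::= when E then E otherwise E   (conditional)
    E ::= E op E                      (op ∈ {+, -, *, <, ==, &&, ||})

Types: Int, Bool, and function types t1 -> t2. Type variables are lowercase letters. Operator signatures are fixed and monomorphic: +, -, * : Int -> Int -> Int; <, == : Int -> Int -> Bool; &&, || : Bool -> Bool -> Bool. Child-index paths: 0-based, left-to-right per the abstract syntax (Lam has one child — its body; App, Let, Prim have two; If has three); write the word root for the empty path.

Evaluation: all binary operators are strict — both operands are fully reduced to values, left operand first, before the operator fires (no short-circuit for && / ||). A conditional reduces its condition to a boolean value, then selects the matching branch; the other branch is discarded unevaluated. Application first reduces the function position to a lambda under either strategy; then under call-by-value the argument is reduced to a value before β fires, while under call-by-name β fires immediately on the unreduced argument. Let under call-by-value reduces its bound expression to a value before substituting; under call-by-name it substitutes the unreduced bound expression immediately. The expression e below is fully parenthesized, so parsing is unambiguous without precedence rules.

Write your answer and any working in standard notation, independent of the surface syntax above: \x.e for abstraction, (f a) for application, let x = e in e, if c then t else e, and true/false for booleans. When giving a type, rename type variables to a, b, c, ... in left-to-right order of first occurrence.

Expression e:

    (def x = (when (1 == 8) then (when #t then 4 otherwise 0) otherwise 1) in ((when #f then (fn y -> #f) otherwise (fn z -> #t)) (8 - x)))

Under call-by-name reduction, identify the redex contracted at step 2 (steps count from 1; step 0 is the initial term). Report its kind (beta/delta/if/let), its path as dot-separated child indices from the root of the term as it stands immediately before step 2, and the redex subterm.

Working:
step 0: (let x = (if (1 == 8) then (if true then 4 else 0) else 1) in ((if false then (\y.false) else (\z.true)) (8 - x)))
step 1: [let@root] ((if false then (\y.false) else (\z.true)) (8 - (if (1 == 8) then (if true then 4 else 0) else 1)))
step 2: [if@0] ((\z.true) (8 - (if (1 == 8) then (if true then 4 else 0) else 1)))

Answer: if at 0 : (if false then (\y.false) else (\z.true))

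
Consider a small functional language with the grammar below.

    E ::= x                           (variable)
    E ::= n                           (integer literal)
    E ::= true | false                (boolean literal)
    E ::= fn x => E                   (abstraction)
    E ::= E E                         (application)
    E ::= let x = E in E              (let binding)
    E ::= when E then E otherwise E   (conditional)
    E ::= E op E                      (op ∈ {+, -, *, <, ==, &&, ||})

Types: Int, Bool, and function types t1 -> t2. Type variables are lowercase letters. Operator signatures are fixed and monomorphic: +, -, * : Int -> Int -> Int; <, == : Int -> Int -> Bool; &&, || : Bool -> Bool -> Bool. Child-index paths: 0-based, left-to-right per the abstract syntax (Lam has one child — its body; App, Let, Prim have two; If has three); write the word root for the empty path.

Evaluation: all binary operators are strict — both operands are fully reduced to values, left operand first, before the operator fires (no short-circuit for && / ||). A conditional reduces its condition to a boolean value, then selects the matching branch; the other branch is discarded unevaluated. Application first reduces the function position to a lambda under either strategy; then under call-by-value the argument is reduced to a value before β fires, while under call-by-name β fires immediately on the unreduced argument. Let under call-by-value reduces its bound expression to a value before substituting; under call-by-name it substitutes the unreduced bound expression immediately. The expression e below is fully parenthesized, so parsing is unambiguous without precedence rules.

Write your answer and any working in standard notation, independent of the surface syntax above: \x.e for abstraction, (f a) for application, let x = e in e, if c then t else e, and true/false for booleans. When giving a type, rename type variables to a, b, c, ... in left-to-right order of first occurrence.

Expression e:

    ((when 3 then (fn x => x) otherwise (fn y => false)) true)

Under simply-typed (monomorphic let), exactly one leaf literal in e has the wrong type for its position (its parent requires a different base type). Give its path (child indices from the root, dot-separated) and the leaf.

Derivation:
  unify Int ~ Bool
  FAIL: mismatch Int ~ Bool

Answer: 0.0 : 3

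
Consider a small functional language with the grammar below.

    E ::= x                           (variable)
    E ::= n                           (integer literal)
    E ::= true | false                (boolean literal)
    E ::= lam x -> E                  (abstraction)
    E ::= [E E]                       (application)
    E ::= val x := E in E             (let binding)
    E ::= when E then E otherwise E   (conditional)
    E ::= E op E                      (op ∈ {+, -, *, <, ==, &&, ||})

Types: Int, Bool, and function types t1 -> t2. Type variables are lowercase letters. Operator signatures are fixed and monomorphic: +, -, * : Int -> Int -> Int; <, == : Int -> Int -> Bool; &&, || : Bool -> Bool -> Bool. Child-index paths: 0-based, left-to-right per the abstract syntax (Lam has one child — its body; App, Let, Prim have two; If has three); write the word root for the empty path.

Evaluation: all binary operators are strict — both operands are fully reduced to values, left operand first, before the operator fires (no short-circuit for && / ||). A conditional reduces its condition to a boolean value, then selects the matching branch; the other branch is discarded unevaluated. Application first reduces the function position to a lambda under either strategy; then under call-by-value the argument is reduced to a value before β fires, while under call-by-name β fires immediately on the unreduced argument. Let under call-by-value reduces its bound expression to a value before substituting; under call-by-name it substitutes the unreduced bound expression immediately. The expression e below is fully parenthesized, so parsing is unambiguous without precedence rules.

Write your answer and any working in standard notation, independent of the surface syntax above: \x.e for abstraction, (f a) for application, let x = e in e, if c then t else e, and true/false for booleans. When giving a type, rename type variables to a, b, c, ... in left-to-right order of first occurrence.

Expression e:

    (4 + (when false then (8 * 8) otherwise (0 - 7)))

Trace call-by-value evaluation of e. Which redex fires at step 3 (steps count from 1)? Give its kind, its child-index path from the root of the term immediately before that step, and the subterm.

Answer: delta at root : (4 + -7)

Trace:
step 0: (4 + (if false then (8 * 8) else (0 - 7)))
step 1: [if@1] (4 + (0 - 7))
step 2: [delta@1] (4 + -7)
step 3: [delta@root] -3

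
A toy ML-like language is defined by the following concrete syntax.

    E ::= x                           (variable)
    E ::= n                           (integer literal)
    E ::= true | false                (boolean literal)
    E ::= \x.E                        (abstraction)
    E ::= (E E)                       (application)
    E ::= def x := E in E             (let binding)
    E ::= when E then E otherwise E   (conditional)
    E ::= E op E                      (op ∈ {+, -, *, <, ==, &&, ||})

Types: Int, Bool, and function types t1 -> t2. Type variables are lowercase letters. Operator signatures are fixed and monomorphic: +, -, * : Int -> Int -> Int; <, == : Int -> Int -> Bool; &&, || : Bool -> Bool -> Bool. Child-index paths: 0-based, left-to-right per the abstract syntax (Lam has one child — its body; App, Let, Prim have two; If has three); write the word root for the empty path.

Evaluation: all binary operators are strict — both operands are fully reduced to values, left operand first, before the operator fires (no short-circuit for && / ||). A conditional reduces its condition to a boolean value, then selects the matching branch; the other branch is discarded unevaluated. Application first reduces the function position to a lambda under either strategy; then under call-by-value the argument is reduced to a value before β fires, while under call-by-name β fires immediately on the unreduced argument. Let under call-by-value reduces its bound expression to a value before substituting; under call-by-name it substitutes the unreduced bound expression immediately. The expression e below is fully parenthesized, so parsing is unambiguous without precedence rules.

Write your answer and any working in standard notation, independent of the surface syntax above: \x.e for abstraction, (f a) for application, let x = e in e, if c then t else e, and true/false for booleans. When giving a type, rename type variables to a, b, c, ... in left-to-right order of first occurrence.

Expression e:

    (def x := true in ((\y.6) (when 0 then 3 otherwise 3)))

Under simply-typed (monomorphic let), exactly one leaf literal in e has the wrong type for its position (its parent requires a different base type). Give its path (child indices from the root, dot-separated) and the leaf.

Answer: 1.1.0 : 0

Trace:
let x : Bool
\y._ : a -> Int
  unify Int ~ Bool
  FAIL: mismatch Int ~ Bool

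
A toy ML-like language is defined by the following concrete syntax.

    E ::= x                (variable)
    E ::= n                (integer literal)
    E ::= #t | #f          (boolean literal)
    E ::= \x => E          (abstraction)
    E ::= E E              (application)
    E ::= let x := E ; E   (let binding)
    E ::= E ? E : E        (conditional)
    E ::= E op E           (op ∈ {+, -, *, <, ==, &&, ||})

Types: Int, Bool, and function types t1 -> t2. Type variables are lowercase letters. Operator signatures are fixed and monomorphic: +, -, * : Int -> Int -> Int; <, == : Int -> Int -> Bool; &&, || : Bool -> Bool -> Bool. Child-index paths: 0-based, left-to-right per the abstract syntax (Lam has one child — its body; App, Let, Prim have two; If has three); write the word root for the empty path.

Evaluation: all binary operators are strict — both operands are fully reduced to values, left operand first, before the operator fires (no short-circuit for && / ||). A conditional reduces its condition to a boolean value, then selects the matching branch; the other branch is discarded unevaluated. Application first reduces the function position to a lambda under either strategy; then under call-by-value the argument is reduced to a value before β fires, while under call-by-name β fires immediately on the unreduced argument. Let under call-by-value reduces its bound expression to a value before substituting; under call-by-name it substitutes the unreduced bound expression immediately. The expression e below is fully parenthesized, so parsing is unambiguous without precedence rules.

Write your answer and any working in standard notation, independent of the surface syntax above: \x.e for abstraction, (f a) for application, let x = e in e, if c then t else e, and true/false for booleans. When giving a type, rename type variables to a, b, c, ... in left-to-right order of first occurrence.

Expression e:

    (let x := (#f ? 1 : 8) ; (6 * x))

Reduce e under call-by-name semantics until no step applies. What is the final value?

Answer: 48

Derivation:
step 0: (let x = (if false then 1 else 8) in (6 * x))
step 1: [let@root] (6 * (if false then 1 else 8))
step 2: [if@1] (6 * 8)
step 3: [delta@root] 48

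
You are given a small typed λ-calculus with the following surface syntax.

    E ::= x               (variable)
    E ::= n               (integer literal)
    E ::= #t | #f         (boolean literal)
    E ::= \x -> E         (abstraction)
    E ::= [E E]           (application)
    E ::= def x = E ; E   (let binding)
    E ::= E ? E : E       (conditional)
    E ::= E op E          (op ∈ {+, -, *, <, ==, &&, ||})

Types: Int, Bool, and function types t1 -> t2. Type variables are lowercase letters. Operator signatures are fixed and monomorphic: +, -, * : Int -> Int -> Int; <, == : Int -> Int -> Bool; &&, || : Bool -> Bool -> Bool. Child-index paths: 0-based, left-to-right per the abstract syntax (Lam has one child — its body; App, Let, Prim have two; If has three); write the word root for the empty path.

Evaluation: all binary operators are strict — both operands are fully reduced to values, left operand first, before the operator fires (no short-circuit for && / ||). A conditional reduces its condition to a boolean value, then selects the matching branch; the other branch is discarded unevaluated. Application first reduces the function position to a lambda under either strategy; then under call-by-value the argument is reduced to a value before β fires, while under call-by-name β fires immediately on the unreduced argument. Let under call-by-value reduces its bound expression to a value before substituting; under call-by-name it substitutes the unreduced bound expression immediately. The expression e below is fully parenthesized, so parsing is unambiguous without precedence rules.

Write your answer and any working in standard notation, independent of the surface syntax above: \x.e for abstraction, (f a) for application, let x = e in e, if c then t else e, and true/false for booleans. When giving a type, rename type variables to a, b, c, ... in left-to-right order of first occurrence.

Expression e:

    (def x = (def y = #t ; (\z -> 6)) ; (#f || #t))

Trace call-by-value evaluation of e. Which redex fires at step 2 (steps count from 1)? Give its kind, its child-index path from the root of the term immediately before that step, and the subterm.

Answer: let at root : (let x = (\z.6) in (false || true))

Working:
step 0: (let x = (let y = true in (\z.6)) in (false || true))
step 1: [let@0] (let x = (\z.6) in (false || true))
step 2: [let@root] (false || true)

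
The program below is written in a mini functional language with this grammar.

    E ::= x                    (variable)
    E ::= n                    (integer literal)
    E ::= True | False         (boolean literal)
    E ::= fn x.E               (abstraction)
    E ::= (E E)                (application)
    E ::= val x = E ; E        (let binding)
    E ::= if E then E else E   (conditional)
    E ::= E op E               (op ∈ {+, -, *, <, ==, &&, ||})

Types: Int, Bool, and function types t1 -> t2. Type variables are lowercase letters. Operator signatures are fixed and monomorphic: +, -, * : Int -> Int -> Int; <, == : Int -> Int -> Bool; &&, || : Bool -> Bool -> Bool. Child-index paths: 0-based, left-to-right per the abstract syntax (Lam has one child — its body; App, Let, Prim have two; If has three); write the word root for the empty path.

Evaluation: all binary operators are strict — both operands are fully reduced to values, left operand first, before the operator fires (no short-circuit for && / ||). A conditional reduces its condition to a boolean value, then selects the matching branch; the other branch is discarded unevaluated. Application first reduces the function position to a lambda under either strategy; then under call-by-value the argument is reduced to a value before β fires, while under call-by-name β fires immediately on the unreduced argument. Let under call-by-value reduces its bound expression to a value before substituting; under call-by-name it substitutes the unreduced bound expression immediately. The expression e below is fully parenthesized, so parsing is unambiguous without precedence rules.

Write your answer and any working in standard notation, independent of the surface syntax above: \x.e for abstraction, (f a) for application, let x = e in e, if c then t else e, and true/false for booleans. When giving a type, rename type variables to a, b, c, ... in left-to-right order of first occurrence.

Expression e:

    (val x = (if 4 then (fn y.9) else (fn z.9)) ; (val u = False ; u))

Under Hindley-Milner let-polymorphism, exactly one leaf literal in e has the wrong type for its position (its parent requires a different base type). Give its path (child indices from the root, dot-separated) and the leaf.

Answer: 0.0 : 4

Trace:
  unify Int ~ Bool
  FAIL: mismatch Int ~ Bool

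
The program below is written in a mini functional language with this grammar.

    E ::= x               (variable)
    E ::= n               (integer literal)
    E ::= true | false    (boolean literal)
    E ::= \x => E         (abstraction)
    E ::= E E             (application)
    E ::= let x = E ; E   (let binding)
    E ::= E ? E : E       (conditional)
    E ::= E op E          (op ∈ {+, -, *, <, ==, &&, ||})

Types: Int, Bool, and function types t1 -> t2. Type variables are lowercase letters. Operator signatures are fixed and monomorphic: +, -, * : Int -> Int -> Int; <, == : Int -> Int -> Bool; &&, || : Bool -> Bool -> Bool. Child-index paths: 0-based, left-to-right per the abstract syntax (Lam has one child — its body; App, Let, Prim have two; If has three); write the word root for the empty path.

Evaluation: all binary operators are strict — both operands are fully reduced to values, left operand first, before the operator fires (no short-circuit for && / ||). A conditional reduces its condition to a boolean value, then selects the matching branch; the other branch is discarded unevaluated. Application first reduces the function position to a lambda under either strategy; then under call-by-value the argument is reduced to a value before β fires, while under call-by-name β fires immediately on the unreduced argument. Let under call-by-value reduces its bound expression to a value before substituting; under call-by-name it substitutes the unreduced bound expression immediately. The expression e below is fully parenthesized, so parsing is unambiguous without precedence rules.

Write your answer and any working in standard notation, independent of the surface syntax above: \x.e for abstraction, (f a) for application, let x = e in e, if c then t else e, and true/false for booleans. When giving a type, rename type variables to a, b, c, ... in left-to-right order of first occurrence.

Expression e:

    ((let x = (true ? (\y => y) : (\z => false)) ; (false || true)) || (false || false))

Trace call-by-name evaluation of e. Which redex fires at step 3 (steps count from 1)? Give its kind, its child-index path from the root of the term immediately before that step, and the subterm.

Answer: delta at 1 : (false || false)

Trace:
step 0: ((let x = (if true then (\y.y) else (\z.false)) in (false || true)) || (false || false))
step 1: [let@0] ((false || true) || (false || false))
step 2: [delta@0] (true || (false || false))
step 3: [delta@1] (true || false)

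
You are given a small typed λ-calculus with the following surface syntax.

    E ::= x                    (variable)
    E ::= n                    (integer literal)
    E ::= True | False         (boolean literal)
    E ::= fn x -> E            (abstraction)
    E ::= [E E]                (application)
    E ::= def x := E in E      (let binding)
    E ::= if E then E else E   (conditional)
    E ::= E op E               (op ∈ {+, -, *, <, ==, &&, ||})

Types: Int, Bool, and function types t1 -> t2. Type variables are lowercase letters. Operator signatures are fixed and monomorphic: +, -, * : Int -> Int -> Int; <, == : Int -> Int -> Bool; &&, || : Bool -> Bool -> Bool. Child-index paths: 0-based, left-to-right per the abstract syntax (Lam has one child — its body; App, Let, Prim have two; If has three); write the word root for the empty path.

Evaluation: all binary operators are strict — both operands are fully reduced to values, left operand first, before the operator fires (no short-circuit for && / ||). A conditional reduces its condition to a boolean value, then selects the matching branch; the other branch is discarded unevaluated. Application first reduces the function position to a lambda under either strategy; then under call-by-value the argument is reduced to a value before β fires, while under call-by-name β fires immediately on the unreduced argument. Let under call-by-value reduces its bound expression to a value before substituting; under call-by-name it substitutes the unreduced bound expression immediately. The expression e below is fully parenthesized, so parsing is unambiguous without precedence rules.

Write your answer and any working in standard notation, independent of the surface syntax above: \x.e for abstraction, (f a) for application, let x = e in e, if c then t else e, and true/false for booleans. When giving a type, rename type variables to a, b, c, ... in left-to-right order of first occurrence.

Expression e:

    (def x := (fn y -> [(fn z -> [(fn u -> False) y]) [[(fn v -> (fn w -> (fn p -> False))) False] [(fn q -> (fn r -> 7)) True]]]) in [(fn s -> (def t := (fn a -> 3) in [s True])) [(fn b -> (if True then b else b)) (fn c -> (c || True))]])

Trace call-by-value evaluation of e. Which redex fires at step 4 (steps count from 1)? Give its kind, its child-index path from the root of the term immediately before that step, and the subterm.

Answer: beta at root : ((\s.(let t = (\a.3) in (s true))) (\c.(c || true)))

Derivation:
step 0: (let x = (\y.((\z.((\u.false) y)) (((\v.(\w.(\p.false))) false) ((\q.(\r.7)) true)))) in ((\s.(let t = (\a.3) in (s true))) ((\b.(if true then b else b)) (\c.(c || true)))))
step 1: [let@root] ((\s.(let t = (\a.3) in (s true))) ((\b.(if true then b else b)) (\c.(c || true))))
step 2: [beta@1] ((\s.(let t = (\a.3) in (s true))) (if true then (\c.(c || true)) else (\c.(c || true))))
step 3: [if@1] ((\s.(let t = (\a.3) in (s true))) (\c.(c || true)))
step 4: [beta@root] (let t = (\a.3) in ((\c.(c || true)) true))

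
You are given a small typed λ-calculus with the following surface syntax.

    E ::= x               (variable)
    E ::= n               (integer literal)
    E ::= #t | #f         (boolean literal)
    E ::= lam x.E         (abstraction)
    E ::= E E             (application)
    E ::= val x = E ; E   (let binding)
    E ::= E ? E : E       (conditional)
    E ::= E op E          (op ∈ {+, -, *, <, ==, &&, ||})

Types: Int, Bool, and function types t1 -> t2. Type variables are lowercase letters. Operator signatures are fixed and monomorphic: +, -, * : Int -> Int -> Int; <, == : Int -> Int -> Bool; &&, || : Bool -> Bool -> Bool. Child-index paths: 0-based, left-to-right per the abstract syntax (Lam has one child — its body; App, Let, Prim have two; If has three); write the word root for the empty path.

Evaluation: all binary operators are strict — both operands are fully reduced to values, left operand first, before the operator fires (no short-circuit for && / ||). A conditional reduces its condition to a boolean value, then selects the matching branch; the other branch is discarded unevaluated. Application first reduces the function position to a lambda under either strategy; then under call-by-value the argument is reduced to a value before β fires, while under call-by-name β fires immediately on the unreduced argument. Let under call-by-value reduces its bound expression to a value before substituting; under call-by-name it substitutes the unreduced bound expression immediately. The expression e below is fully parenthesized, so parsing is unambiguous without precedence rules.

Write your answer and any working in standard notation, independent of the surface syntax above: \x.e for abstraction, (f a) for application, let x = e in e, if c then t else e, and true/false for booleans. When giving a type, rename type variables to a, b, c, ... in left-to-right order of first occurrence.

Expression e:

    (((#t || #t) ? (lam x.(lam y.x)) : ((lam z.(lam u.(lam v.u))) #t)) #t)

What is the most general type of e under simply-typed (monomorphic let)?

Answer: a -> Bool

Derivation:
  unify Bool ~ Bool
  unify Bool ~ Bool
  unify Bool ~ Bool
x : a
\y._ : b -> a
\x._ : a -> b -> a
u : d
\v._ : e -> d
\u._ : d -> e -> d
\z._ : c -> d -> e -> d
  unify c -> d -> e -> d ~ Bool -> f
  unify c ~ Bool
  unify d -> e -> d ~ f
_ _ : d -> e -> d
  unify a -> b -> a ~ d -> e -> d
  unify a ~ d
  unify b -> d ~ e -> d
  unify b ~ e
  unify d ~ d
  unify d -> e -> d ~ Bool -> g
  unify d ~ Bool
  unify e -> Bool ~ g
_ _ : e -> Bool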